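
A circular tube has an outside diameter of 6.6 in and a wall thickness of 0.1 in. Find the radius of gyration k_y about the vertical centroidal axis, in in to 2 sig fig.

Break the section into simple shapes (no overlaps), measuring from the bottom-left corner of the bounding box.
Outer circle: ⌀6.6, A = 34.21 in², x = 3.3 in, Ī = 93.14 in⁴.
Bore (subtracted): ⌀6.4, A = 32.17 in², x = 3.3 in, Ī = 82.35 in⁴.
By symmetry the centroid is at mid-width, x̄ = 3.3 in.
All pieces are centred on the vertical centroidal axis, so I = ΣĪ (holes subtracted) = 10.79 in⁴.
Radius of gyration: k = √(I/A) = √(10.79 / 2.042) = 2.298 in.

k_y ≈ 2.3 in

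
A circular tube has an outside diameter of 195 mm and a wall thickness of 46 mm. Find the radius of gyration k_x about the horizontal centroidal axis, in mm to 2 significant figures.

k_x ≈ 55 mm

Split into non-overlapping primitives; take the origin at the lower-left of the bounding box.
Outer circle: ⌀195, A = 29 865 mm², y = 97.5 mm, Ī = 70 975 481 mm⁴.
Bore (subtracted): ⌀103, A = 8 332 mm², y = 97.5 mm, Ī = 5 524 828 mm⁴.
By symmetry the centroid is at mid-height, ȳ = 97.5 mm.
All pieces are centred on the horizontal centroidal axis, so I = ΣĪ (holes subtracted) = 65 450 653 mm⁴.
Radius of gyration: k = √(I/A) = √(65 450 653 / 21 532) = 55.13 mm.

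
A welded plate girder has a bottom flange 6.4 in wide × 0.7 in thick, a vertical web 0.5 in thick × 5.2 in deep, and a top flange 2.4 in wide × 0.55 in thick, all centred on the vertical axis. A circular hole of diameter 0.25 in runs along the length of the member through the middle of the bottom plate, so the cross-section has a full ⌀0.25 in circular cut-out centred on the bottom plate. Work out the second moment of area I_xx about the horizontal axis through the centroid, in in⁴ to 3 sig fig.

Treat the section as a set of non-overlapping primitives; coordinates are from the bounding-box lower-left.
Bottom plate: 6.4 × 0.7, A = 4.48 in², y = 0.35 in, Ī = 0.18293 in⁴.
Web plate: 0.5 × 5.2, A = 2.6 in², y = 3.3 in, Ī = 5.8587 in⁴.
Top plate: 2.4 × 0.55, A = 1.32 in², y = 6.175 in, Ī = 0.033275 in⁴.
Hole (subtracted): ⌀0.25, A = 0.049087 in², y = 0.35 in, Ī = 0.00019175 in⁴.
Centroid: ȳ = ΣA·y / ΣA = 2.1892 in.
Transfer each piece to the horizontal axis through the centroid using Ī + A·d² with d = y − 2.1892:
  bottom plate: d = -1.8392 in → contributes +15.337 in⁴
  web plate: d = 1.1108 in → contributes +9.0667 in⁴
  top plate: d = 3.9858 in → contributes +21.004 in⁴
  hole: d = -1.8392 in → contributes −0.16624 in⁴
Total I = 45.241 in⁴.

I_xx ≈ 45.2 in⁴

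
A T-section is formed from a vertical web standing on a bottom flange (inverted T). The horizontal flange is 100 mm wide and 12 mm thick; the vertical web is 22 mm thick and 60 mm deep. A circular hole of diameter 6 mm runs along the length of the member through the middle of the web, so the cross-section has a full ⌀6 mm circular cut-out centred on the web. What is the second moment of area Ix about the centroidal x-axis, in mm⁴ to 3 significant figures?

Ix ≈ 1.22 × 10⁶ mm⁴

Break the section into simple shapes (no overlaps), measuring from the bottom-left corner of the bounding box.
Flange: 100 × 12, A = 1 200 mm², y = 6 mm, Ī = 14 400 mm⁴.
Web: 22 × 60, A = 1 320 mm², y = 42 mm, Ī = 396 000 mm⁴.
Hole (subtracted): ⌀6, A = 28.274 mm², y = 42 mm, Ī = 63.617 mm⁴.
Centroid: ȳ = ΣA·y / ΣA = 24.663 mm.
Transfer each piece to the centroidal x-axis using Ī + A·d² with d = y − 24.663:
  flange: d = -18.663 mm → contributes +432 352 mm⁴
  web: d = 17.337 mm → contributes +792 772 mm⁴
  hole: d = 17.337 mm → contributes −8562.5 mm⁴
Total I = 1 216 561 mm⁴.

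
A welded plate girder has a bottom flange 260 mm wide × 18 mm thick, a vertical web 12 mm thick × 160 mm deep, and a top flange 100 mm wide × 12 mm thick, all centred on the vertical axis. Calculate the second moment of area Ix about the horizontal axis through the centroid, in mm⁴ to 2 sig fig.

Treat the section as a set of non-overlapping primitives; coordinates are from the bounding-box lower-left.
Bottom plate: 260 × 18, A = 4 680 mm², y = 9 mm, Ī = 126 360 mm⁴.
Web plate: 12 × 160, A = 1 920 mm², y = 98 mm, Ī = 4 096 000 mm⁴.
Top plate: 100 × 12, A = 1 200 mm², y = 184 mm, Ī = 14 400 mm⁴.
Centroid: ȳ = ΣA·y / ΣA = 57.83 mm.
Transfer each piece to the horizontal axis through the centroid using Ī + A·d² with d = y − 57.83:
  bottom plate: d = -48.83 mm → contributes +11 285 558 mm⁴
  web plate: d = 40.17 mm → contributes +7 194 049 mm⁴
  top plate: d = 126.2 mm → contributes +19 116 810 mm⁴
Total I = 37 596 417 mm⁴.

Ix ≈ 3.8 × 10⁷ mm⁴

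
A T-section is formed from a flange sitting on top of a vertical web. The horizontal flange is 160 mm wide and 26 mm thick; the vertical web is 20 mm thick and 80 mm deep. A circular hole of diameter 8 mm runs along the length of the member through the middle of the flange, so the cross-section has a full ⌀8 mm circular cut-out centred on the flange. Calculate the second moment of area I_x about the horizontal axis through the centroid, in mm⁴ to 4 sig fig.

I_x ≈ 4.322 × 10⁶ mm⁴

Decompose the section into non-overlapping parts with the origin at the bottom-left of its bounding rectangle.
Flange: 160 × 26, A = 4 160 mm², y = 93 mm, Ī = 234 347 mm⁴.
Web: 20 × 80, A = 1 600 mm², y = 40 mm, Ī = 853 333 mm⁴.
Hole (subtracted): ⌀8, A = 50.2655 mm², y = 93 mm, Ī = 201.062 mm⁴.
Centroid: ȳ = ΣA·y / ΣA = 78.1482 mm.
Transfer each piece to the horizontal axis through the centroid using Ī + A·d² with d = y − 78.1482:
  flange: d = 14.8518 mm → contributes +1 151 946 mm⁴
  web: d = -38.1482 mm → contributes +3 181 786 mm⁴
  hole: d = 14.8518 mm → contributes −11288.5 mm⁴
Total I = 4 322 444 mm⁴.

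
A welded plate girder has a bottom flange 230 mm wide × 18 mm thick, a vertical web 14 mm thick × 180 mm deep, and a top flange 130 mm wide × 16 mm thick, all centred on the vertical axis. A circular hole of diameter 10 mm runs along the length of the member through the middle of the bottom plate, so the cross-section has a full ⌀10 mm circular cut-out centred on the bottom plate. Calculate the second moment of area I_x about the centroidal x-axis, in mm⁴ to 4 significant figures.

Treat the section as a set of non-overlapping primitives; coordinates are from the bounding-box lower-left.
Bottom plate: 230 × 18, A = 4 140 mm², y = 9 mm, Ī = 111 780 mm⁴.
Web plate: 14 × 180, A = 2 520 mm², y = 108 mm, Ī = 6 804 000 mm⁴.
Top plate: 130 × 16, A = 2 080 mm², y = 206 mm, Ī = 44373.3 mm⁴.
Hole (subtracted): ⌀10, A = 78.5398 mm², y = 9 mm, Ī = 490.874 mm⁴.
Centroid: ȳ = ΣA·y / ΣA = 85.1119 mm.
Transfer each piece to the centroidal x-axis using Ī + A·d² with d = y − 85.1119:
  bottom plate: d = -76.1119 mm → contributes +24 094 874 mm⁴
  web plate: d = 22.8881 mm → contributes +8 124 143 mm⁴
  top plate: d = 120.888 mm → contributes +30 441 365 mm⁴
  hole: d = -76.1119 mm → contributes −455 473 mm⁴
Total I = 62 204 908 mm⁴.

I_x ≈ 6.220 × 10⁷ mm⁴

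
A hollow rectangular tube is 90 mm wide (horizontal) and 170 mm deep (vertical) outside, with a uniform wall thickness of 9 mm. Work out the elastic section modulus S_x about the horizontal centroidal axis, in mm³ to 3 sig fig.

Break the section into simple shapes (no overlaps), measuring from the bottom-left corner of the bounding box.
Outer rectangle: 90 × 170, A = 15 300 mm², y = 85 mm, Ī = 36 847 500 mm⁴.
Inner void (subtracted): 72 × 152, A = 10 944 mm², y = 85 mm, Ī = 21 070 848 mm⁴.
By symmetry the centroid is at mid-height, ȳ = 85 mm.
All pieces are centred on the horizontal centroidal axis, so I = ΣĪ (holes subtracted) = 15 776 652 mm⁴.
Extreme fibre distance c = 85 mm; S = I/c = 185 608 mm³.

S_x ≈ 1.86 × 10⁵ mm³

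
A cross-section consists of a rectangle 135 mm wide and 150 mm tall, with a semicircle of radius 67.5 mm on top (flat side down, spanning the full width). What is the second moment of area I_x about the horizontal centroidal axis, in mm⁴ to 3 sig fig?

I_x ≈ 9.71 × 10⁷ mm⁴

Split into non-overlapping primitives; take the origin at the lower-left of the bounding box.
Rectangular body: 135 × 150, A = 20 250 mm², y = 75 mm, Ī = 37 968 750 mm⁴.
Semicircular cap: semicircle r = 67.5, A = 7156.9 mm², y = 178.65 mm, Ī = 2 278 490 mm⁴.
Centroid: ȳ = ΣA·y / ΣA = 102.07 mm.
Transfer each piece to the horizontal centroidal axis using Ī + A·d² with d = y − 102.07:
  rectangular body: d = -27.066 mm → contributes +52 803 481 mm⁴
  semicircular cap: d = 76.582 mm → contributes +44 252 193 mm⁴
Total I = 97 055 674 mm⁴.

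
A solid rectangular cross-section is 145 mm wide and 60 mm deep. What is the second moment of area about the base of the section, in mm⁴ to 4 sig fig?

The section: 145 × 60, A = 8 700 mm², y = 30 mm, Ī = 2 610 000 mm⁴.
Transfer it to the base of the section using Ī + A·d² with d = y − 0:
  the section: d = 30 mm → contributes +10 440 000 mm⁴
Total I = 10 440 000 mm⁴.

I_base ≈ 1.044 × 10⁷ mm⁴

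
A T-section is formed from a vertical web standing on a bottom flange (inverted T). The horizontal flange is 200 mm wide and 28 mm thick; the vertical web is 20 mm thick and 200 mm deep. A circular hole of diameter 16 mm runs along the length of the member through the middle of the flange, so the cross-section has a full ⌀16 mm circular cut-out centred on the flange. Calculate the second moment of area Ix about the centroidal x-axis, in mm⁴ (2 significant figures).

Ix ≈ 4.4 × 10⁷ mm⁴

Break the section into simple shapes (no overlaps), measuring from the bottom-left corner of the bounding box.
Flange: 200 × 28, A = 5 600 mm², y = 14 mm, Ī = 365 867 mm⁴.
Web: 20 × 200, A = 4 000 mm², y = 128 mm, Ī = 13 333 333 mm⁴.
Hole (subtracted): ⌀16, A = 201.1 mm², y = 14 mm, Ī = 3 217 mm⁴.
Centroid: ȳ = ΣA·y / ΣA = 62.52 mm.
Transfer each piece to the centroidal x-axis using Ī + A·d² with d = y − 62.52:
  flange: d = -48.52 mm → contributes +13 547 224 mm⁴
  web: d = 65.48 mm → contributes +30 485 888 mm⁴
  hole: d = -48.52 mm → contributes −476 479 mm⁴
Total I = 43 556 633 mm⁴.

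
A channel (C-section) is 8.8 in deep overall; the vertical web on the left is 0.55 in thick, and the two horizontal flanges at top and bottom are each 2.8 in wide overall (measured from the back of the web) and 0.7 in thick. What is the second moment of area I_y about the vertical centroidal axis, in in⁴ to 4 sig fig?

Decompose the section into non-overlapping parts with the origin at the bottom-left of its bounding rectangle.
Web: 0.55 × 8.8, A = 4.84 in², x = 0.275 in, Ī = 0.122008 in⁴.
Top flange (beyond web): 2.25 × 0.7, A = 1.575 in², x = 1.675 in, Ī = 0.664453 in⁴.
Bottom flange (beyond web): 2.25 × 0.7, A = 1.575 in², x = 1.675 in, Ī = 0.664453 in⁴.
Centroid: x̄ = ΣA·x / ΣA = 0.82694 in.
Transfer each piece to the vertical centroidal axis using Ī + A·d² with d = x − 0.82694:
  web: d = -0.55194 in → contributes +1.59645 in⁴
  top flange (beyond web): d = 0.84806 in → contributes +1.7972 in⁴
  bottom flange (beyond web): d = 0.84806 in → contributes +1.7972 in⁴
Total I = 5.19086 in⁴.

I_y ≈ 5.191 in⁴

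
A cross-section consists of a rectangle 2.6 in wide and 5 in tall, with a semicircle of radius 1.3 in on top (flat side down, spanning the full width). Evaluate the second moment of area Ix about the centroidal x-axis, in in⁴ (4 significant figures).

Ix ≈ 47.93 in⁴

Decompose the section into non-overlapping parts with the origin at the bottom-left of its bounding rectangle.
Rectangular body: 2.6 × 5, A = 13 in², y = 2.5 in, Ī = 27.0833 in⁴.
Semicircular cap: semicircle r = 1.3, A = 2.65465 in², y = 5.55174 in, Ī = 0.313477 in⁴.
Centroid: ȳ = ΣA·y / ΣA = 3.0175 in.
Transfer each piece to the centroidal x-axis using Ī + A·d² with d = y − 3.0175:
  rectangular body: d = -0.5175 in → contributes +30.5648 in⁴
  semicircular cap: d = 2.53424 in → contributes +17.3626 in⁴
Total I = 47.9274 in⁴.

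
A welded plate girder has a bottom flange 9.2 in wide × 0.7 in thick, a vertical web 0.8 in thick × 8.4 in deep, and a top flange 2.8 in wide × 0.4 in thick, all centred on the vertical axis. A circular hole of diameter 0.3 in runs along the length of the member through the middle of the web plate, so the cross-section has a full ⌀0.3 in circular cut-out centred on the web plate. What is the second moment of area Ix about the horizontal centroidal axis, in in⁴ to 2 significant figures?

Split into non-overlapping primitives; take the origin at the lower-left of the bounding box.
Bottom plate: 9.2 × 0.7, A = 6.44 in², y = 0.35 in, Ī = 0.263 in⁴.
Web plate: 0.8 × 8.4, A = 6.72 in², y = 4.9 in, Ī = 39.51 in⁴.
Top plate: 2.8 × 0.4, A = 1.12 in², y = 9.3 in, Ī = 0.01493 in⁴.
Hole (subtracted): ⌀0.3, A = 0.07069 in², y = 4.9 in, Ī = 0.0003976 in⁴.
Centroid: ȳ = ΣA·y / ΣA = 3.185 in.
Transfer each piece to the horizontal centroidal axis using Ī + A·d² with d = y − 3.185:
  bottom plate: d = -2.835 in → contributes +52.01 in⁴
  web plate: d = 1.715 in → contributes +59.29 in⁴
  top plate: d = 6.115 in → contributes +41.9 in⁴
  hole: d = 1.715 in → contributes −0.2084 in⁴
Total I = 153 in⁴.

Ix ≈ 150 in⁴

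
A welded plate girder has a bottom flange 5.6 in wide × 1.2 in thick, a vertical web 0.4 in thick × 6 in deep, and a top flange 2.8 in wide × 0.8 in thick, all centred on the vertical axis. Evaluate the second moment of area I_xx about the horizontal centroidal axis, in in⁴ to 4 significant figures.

I_xx ≈ 96.92 in⁴

Decompose the section into non-overlapping parts with the origin at the bottom-left of its bounding rectangle.
Bottom plate: 5.6 × 1.2, A = 6.72 in², y = 0.6 in, Ī = 0.8064 in⁴.
Web plate: 0.4 × 6, A = 2.4 in², y = 4.2 in, Ī = 7.2 in⁴.
Top plate: 2.8 × 0.8, A = 2.24 in², y = 7.6 in, Ī = 0.119467 in⁴.
Centroid: ȳ = ΣA·y / ΣA = 2.74085 in.
Transfer each piece to the horizontal centroidal axis using Ī + A·d² with d = y − 2.74085:
  bottom plate: d = -2.14085 in → contributes +31.6056 in⁴
  web plate: d = 1.45915 in → contributes +12.3099 in⁴
  top plate: d = 4.85915 in → contributes +53.009 in⁴
Total I = 96.9245 in⁴.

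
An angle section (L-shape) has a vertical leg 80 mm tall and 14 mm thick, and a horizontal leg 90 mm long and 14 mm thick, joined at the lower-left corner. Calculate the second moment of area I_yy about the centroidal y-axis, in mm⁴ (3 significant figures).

Treat the section as a set of non-overlapping primitives; coordinates are from the bounding-box lower-left.
Vertical leg: 14 × 80, A = 1 120 mm², x = 7 mm, Ī = 18 293 mm⁴.
Horizontal leg (remainder): 76 × 14, A = 1 064 mm², x = 52 mm, Ī = 512 139 mm⁴.
Centroid: x̄ = ΣA·x / ΣA = 28.923 mm.
Transfer each piece to the centroidal y-axis using Ī + A·d² with d = x − 28.923:
  vertical leg: d = -21.923 mm → contributes +556 589 mm⁴
  horizontal leg (remainder): d = 23.077 mm → contributes +1 078 766 mm⁴
Total I = 1 635 355 mm⁴.

I_yy ≈ 1.64 × 10⁶ mm⁴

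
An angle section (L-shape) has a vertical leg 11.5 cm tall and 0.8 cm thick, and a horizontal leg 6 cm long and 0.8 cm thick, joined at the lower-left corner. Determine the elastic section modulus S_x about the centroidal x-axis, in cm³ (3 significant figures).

Split into non-overlapping primitives; take the origin at the lower-left of the bounding box.
Vertical leg: 0.8 × 11.5, A = 9.2 cm², y = 5.75 cm, Ī = 101.39 cm⁴.
Horizontal leg (remainder): 5.2 × 0.8, A = 4.16 cm², y = 0.4 cm, Ī = 0.22187 cm⁴.
Centroid: ȳ = ΣA·y / ΣA = 4.0841 cm.
Transfer each piece to the centroidal x-axis using Ī + A·d² with d = y − 4.0841:
  vertical leg: d = 1.6659 cm → contributes +126.92 cm⁴
  horizontal leg (remainder): d = -3.6841 cm → contributes +56.685 cm⁴
Total I = 183.61 cm⁴.
Extreme fibre distance c = 7.4159 cm; S = I/c = 24.759 cm³.

S_x ≈ 24.8 cm³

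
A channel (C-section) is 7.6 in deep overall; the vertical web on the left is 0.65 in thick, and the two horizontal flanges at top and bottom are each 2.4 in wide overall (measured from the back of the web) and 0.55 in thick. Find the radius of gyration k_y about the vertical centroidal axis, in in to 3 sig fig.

k_y ≈ 0.622 in

Treat the section as a set of non-overlapping primitives; coordinates are from the bounding-box lower-left.
Web: 0.65 × 7.6, A = 4.94 in², x = 0.325 in, Ī = 0.17393 in⁴.
Top flange (beyond web): 1.75 × 0.55, A = 0.9625 in², x = 1.525 in, Ī = 0.24564 in⁴.
Bottom flange (beyond web): 1.75 × 0.55, A = 0.9625 in², x = 1.525 in, Ī = 0.24564 in⁴.
Centroid: x̄ = ΣA·x / ΣA = 0.66149 in.
Transfer each piece to the vertical centroidal axis using Ī + A·d² with d = x − 0.66149:
  web: d = -0.33649 in → contributes +0.73326 in⁴
  top flange (beyond web): d = 0.86351 in → contributes +0.96333 in⁴
  bottom flange (beyond web): d = 0.86351 in → contributes +0.96333 in⁴
Total I = 2.6599 in⁴.
Radius of gyration: k = √(I/A) = √(2.6599 / 6.865) = 0.62246 in.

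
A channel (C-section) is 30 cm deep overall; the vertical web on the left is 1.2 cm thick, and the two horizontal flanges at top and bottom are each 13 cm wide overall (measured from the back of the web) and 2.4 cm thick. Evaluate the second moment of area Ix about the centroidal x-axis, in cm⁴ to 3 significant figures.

Ix ≈ 1.35 × 10⁴ cm⁴

Split into non-overlapping primitives; take the origin at the lower-left of the bounding box.
Web: 1.2 × 30, A = 36 cm², y = 15 cm, Ī = 2 700 cm⁴.
Top flange (beyond web): 11.8 × 2.4, A = 28.32 cm², y = 28.8 cm, Ī = 13.594 cm⁴.
Bottom flange (beyond web): 11.8 × 2.4, A = 28.32 cm², y = 1.2 cm, Ī = 13.594 cm⁴.
By symmetry the centroid is at mid-height, ȳ = 15 cm.
Transfer each piece to the centroidal x-axis using Ī + A·d² with d = y − 15:
  web: d = 0 cm → contributes +2 700 cm⁴
  top flange (beyond web): d = 13.8 cm → contributes +5406.9 cm⁴
  bottom flange (beyond web): d = -13.8 cm → contributes +5406.9 cm⁴
Total I = 13 514 cm⁴.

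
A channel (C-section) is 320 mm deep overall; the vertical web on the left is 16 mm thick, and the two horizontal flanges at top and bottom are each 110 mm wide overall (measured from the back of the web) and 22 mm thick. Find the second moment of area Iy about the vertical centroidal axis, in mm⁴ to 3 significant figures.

Iy ≈ 1.01 × 10⁷ mm⁴

Split into non-overlapping primitives; take the origin at the lower-left of the bounding box.
Web: 16 × 320, A = 5 120 mm², x = 8 mm, Ī = 109 227 mm⁴.
Top flange (beyond web): 94 × 22, A = 2 068 mm², x = 63 mm, Ī = 1 522 737 mm⁴.
Bottom flange (beyond web): 94 × 22, A = 2 068 mm², x = 63 mm, Ī = 1 522 737 mm⁴.
Centroid: x̄ = ΣA·x / ΣA = 32.576 mm.
Transfer each piece to the vertical centroidal axis using Ī + A·d² with d = x − 32.576:
  web: d = -24.576 mm → contributes +3 201 727 mm⁴
  top flange (beyond web): d = 30.424 mm → contributes +3 436 857 mm⁴
  bottom flange (beyond web): d = 30.424 mm → contributes +3 436 857 mm⁴
Total I = 10 075 441 mm⁴.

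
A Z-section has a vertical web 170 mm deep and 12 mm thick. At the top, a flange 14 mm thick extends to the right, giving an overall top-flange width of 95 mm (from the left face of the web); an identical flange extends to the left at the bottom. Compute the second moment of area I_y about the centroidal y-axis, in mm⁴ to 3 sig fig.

Treat the section as a set of non-overlapping primitives; coordinates are from the bounding-box lower-left.
Web: 12 × 170, A = 2 040 mm², x = 89 mm, Ī = 24 480 mm⁴.
Top flange (beyond web): 83 × 14, A = 1 162 mm², x = 136.5 mm, Ī = 667 085 mm⁴.
Bottom flange (beyond web): 83 × 14, A = 1 162 mm², x = 41.5 mm, Ī = 667 085 mm⁴.
Centroid: x̄ = ΣA·x / ΣA = 89 mm.
Transfer each piece to the centroidal y-axis using Ī + A·d² with d = x − 89:
  web: d = 0 mm → contributes +24 480 mm⁴
  top flange (beyond web): d = 47.5 mm → contributes +3 288 847 mm⁴
  bottom flange (beyond web): d = -47.5 mm → contributes +3 288 847 mm⁴
Total I = 6 602 175 mm⁴.

I_y ≈ 6.60 × 10⁶ mm⁴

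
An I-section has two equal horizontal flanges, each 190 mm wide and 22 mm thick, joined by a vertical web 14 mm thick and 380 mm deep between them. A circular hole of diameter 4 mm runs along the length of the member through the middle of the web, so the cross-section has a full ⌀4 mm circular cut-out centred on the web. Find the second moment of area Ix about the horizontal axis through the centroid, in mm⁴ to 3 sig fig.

Decompose the section into non-overlapping parts with the origin at the bottom-left of its bounding rectangle.
Bottom flange: 190 × 22, A = 4 180 mm², y = 11 mm, Ī = 168 593 mm⁴.
Web: 14 × 380, A = 5 320 mm², y = 212 mm, Ī = 64 017 333 mm⁴.
Top flange: 190 × 22, A = 4 180 mm², y = 413 mm, Ī = 168 593 mm⁴.
Hole (subtracted): ⌀4, A = 12.566 mm², y = 212 mm, Ī = 12.566 mm⁴.
By symmetry the centroid is at mid-height, ȳ = 212 mm.
Transfer each piece to the horizontal axis through the centroid using Ī + A·d² with d = y − 212:
  bottom flange: d = -201 mm → contributes +169 044 773 mm⁴
  web: d = 0 mm → contributes +64 017 333 mm⁴
  top flange: d = 201 mm → contributes +169 044 773 mm⁴
  hole: d = 0 mm → contributes −12.566 mm⁴
Total I = 402 106 867 mm⁴.

Ix ≈ 4.02 × 10⁸ mm⁴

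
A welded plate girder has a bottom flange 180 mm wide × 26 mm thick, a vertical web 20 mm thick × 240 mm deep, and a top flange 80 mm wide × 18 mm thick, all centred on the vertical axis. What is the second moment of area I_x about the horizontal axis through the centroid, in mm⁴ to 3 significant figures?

I_x ≈ 1.13 × 10⁸ mm⁴

Split into non-overlapping primitives; take the origin at the lower-left of the bounding box.
Bottom plate: 180 × 26, A = 4 680 mm², y = 13 mm, Ī = 263 640 mm⁴.
Web plate: 20 × 240, A = 4 800 mm², y = 146 mm, Ī = 23 040 000 mm⁴.
Top plate: 80 × 18, A = 1 440 mm², y = 275 mm, Ī = 38 880 mm⁴.
Centroid: ȳ = ΣA·y / ΣA = 106.01 mm.
Transfer each piece to the horizontal axis through the centroid using Ī + A·d² with d = y − 106.01:
  bottom plate: d = -93.011 mm → contributes +40 750 526 mm⁴
  web plate: d = 39.989 mm → contributes +30 715 781 mm⁴
  top plate: d = 168.99 mm → contributes +41 161 372 mm⁴
Total I = 112 627 679 mm⁴.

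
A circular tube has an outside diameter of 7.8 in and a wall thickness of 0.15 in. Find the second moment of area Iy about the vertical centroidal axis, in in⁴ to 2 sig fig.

Iy ≈ 26 in⁴

Treat the section as a set of non-overlapping primitives; coordinates are from the bounding-box lower-left.
Outer circle: ⌀7.8, A = 47.78 in², x = 3.9 in, Ī = 181.7 in⁴.
Bore (subtracted): ⌀7.5, A = 44.18 in², x = 3.9 in, Ī = 155.3 in⁴.
By symmetry the centroid is at mid-width, x̄ = 3.9 in.
All pieces are centred on the vertical centroidal axis, so I = ΣĪ (holes subtracted) = 26.38 in⁴.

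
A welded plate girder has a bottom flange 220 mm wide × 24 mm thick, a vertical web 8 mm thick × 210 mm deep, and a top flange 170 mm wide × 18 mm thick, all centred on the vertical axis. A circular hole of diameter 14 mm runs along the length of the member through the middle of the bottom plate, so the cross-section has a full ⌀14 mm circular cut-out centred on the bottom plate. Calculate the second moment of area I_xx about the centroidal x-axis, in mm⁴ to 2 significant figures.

Treat the section as a set of non-overlapping primitives; coordinates are from the bounding-box lower-left.
Bottom plate: 220 × 24, A = 5 280 mm², y = 12 mm, Ī = 253 440 mm⁴.
Web plate: 8 × 210, A = 1 680 mm², y = 129 mm, Ī = 6 174 000 mm⁴.
Top plate: 170 × 18, A = 3 060 mm², y = 243 mm, Ī = 82 620 mm⁴.
Hole (subtracted): ⌀14, A = 153.9 mm², y = 12 mm, Ī = 1 886 mm⁴.
Centroid: ȳ = ΣA·y / ΣA = 103.6 mm.
Transfer each piece to the centroidal x-axis using Ī + A·d² with d = y − 103.6:
  bottom plate: d = -91.57 mm → contributes +44 525 084 mm⁴
  web plate: d = 25.43 mm → contributes +7 260 563 mm⁴
  top plate: d = 139.4 mm → contributes +59 572 561 mm⁴
  hole: d = -91.57 mm → contributes −1 292 622 mm⁴
Total I = 110 065 585 mm⁴.

I_xx ≈ 1.1 × 10⁸ mm⁴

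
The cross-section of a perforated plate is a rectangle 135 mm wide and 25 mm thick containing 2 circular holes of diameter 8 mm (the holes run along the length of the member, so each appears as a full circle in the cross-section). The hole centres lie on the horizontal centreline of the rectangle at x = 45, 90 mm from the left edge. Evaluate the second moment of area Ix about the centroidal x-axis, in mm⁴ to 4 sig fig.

Split into non-overlapping primitives; take the origin at the lower-left of the bounding box.
Plate: 135 × 25, A = 3 375 mm², y = 12.5 mm, Ī = 175 781 mm⁴.
Hole 1 (subtracted): ⌀8, A = 50.2655 mm², y = 12.5 mm, Ī = 201.062 mm⁴.
Hole 2 (subtracted): ⌀8, A = 50.2655 mm², y = 12.5 mm, Ī = 201.062 mm⁴.
By symmetry the centroid is at mid-height, ȳ = 12.5 mm.
All pieces are centred on the centroidal x-axis, so I = ΣĪ (holes subtracted) = 175 379 mm⁴.

Ix ≈ 1.754 × 10⁵ mm⁴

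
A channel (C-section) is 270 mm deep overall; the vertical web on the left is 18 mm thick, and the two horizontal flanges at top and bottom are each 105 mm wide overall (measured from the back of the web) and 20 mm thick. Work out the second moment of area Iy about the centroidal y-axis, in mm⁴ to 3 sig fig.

Treat the section as a set of non-overlapping primitives; coordinates are from the bounding-box lower-left.
Web: 18 × 270, A = 4 860 mm², x = 9 mm, Ī = 131 220 mm⁴.
Top flange (beyond web): 87 × 20, A = 1 740 mm², x = 61.5 mm, Ī = 1 097 505 mm⁴.
Bottom flange (beyond web): 87 × 20, A = 1 740 mm², x = 61.5 mm, Ī = 1 097 505 mm⁴.
Centroid: x̄ = ΣA·x / ΣA = 30.906 mm.
Transfer each piece to the centroidal y-axis using Ī + A·d² with d = x − 30.906:
  web: d = -21.906 mm → contributes +2 463 503 mm⁴
  top flange (beyond web): d = 30.594 mm → contributes +2 726 082 mm⁴
  bottom flange (beyond web): d = 30.594 mm → contributes +2 726 082 mm⁴
Total I = 7 915 667 mm⁴.

Iy ≈ 7.92 × 10⁶ mm⁴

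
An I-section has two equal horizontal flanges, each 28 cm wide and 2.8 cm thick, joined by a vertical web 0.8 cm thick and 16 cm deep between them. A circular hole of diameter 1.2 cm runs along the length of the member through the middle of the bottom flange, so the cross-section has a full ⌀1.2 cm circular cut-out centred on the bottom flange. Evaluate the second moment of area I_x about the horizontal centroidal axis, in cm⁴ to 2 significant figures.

Split into non-overlapping primitives; take the origin at the lower-left of the bounding box.
Bottom flange: 28 × 2.8, A = 78.4 cm², y = 1.4 cm, Ī = 51.22 cm⁴.
Web: 0.8 × 16, A = 12.8 cm², y = 10.8 cm, Ī = 273.1 cm⁴.
Top flange: 28 × 2.8, A = 78.4 cm², y = 20.2 cm, Ī = 51.22 cm⁴.
Hole (subtracted): ⌀1.2, A = 1.131 cm², y = 1.4 cm, Ī = 0.1018 cm⁴.
Centroid: ȳ = ΣA·y / ΣA = 10.86 cm.
Transfer each piece to the horizontal centroidal axis using Ī + A·d² with d = y − 10.86:
  bottom flange: d = -9.463 cm → contributes +7 072 cm⁴
  web: d = -0.0631 cm → contributes +273.1 cm⁴
  top flange: d = 9.337 cm → contributes +6 886 cm⁴
  hole: d = -9.463 cm → contributes −101.4 cm⁴
Total I = 14 130 cm⁴.

I_x ≈ 1.4 × 10⁴ cm⁴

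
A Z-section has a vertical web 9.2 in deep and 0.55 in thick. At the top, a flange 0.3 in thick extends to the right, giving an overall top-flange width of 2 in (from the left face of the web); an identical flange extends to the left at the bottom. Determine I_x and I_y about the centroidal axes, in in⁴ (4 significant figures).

I_x ≈ 52.92 in⁴, I_y ≈ 1.150 in⁴

Treat the section as a set of non-overlapping primitives; coordinates are from the bounding-box lower-left.
Web: 0.55 × 9.2, A = 5.06 in², y = 4.6 in, Ī = 35.6899 in⁴.
Top flange (beyond web): 1.45 × 0.3, A = 0.435 in², y = 9.05 in, Ī = 0.0032625 in⁴.
Bottom flange (beyond web): 1.45 × 0.3, A = 0.435 in², y = 0.15 in, Ī = 0.0032625 in⁴.
Centroid: ȳ = ΣA·y / ΣA = 4.6 in.
Transfer each piece to the centroidal x-axis using Ī + A·d² with d = y − 4.6:
  web: d = 0 in → contributes +35.6899 in⁴
  top flange (beyond web): d = 4.45 in → contributes +8.61735 in⁴
  bottom flange (beyond web): d = -4.45 in → contributes +8.61735 in⁴
Total I = 52.9246 in⁴.
For the y-axis: x̄ = 1.725 in.
Repeating about the centroidal y-axis gives I_y = 1.14999 in⁴.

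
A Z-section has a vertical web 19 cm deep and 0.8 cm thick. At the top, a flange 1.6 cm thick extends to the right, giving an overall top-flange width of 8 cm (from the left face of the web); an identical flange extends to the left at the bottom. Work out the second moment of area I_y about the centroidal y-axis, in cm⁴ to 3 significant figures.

I_y ≈ 469 cm⁴

Break the section into simple shapes (no overlaps), measuring from the bottom-left corner of the bounding box.
Web: 0.8 × 19, A = 15.2 cm², x = 7.6 cm, Ī = 0.81067 cm⁴.
Top flange (beyond web): 7.2 × 1.6, A = 11.52 cm², x = 11.6 cm, Ī = 49.766 cm⁴.
Bottom flange (beyond web): 7.2 × 1.6, A = 11.52 cm², x = 3.6 cm, Ī = 49.766 cm⁴.
Centroid: x̄ = ΣA·x / ΣA = 7.6 cm.
Transfer each piece to the centroidal y-axis using Ī + A·d² with d = x − 7.6:
  web: d = 0 cm → contributes +0.81067 cm⁴
  top flange (beyond web): d = 4 cm → contributes +234.09 cm⁴
  bottom flange (beyond web): d = -4 cm → contributes +234.09 cm⁴
Total I = 468.98 cm⁴.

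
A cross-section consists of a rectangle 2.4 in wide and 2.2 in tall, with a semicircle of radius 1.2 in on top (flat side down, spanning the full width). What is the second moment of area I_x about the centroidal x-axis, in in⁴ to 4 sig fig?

Break the section into simple shapes (no overlaps), measuring from the bottom-left corner of the bounding box.
Rectangular body: 2.4 × 2.2, A = 5.28 in², y = 1.1 in, Ī = 2.1296 in⁴.
Semicircular cap: semicircle r = 1.2, A = 2.26195 in², y = 2.7093 in, Ī = 0.227592 in⁴.
Centroid: ȳ = ΣA·y / ΣA = 1.58265 in.
Transfer each piece to the centroidal x-axis using Ī + A·d² with d = y − 1.58265:
  rectangular body: d = -0.482653 in → contributes +3.3596 in⁴
  semicircular cap: d = 1.12664 in → contributes +3.09874 in⁴
Total I = 6.45833 in⁴.

I_x ≈ 6.458 in⁴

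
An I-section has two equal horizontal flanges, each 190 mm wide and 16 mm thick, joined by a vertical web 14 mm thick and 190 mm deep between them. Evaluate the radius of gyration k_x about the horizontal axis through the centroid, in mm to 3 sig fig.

Split into non-overlapping primitives; take the origin at the lower-left of the bounding box.
Bottom flange: 190 × 16, A = 3 040 mm², y = 8 mm, Ī = 64 853 mm⁴.
Web: 14 × 190, A = 2 660 mm², y = 111 mm, Ī = 8 002 167 mm⁴.
Top flange: 190 × 16, A = 3 040 mm², y = 214 mm, Ī = 64 853 mm⁴.
By symmetry the centroid is at mid-height, ȳ = 111 mm.
Transfer each piece to the horizontal axis through the centroid using Ī + A·d² with d = y − 111:
  bottom flange: d = -103 mm → contributes +32 316 213 mm⁴
  web: d = 0 mm → contributes +8 002 167 mm⁴
  top flange: d = 103 mm → contributes +32 316 213 mm⁴
Total I = 72 634 593 mm⁴.
Radius of gyration: k = √(I/A) = √(72 634 593 / 8 740) = 91.162 mm.

k_x ≈ 91.2 mm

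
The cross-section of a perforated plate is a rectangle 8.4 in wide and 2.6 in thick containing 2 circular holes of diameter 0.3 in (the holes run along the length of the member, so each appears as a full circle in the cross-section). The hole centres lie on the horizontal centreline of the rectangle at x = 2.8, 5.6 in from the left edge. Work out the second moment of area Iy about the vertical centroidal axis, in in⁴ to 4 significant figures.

Break the section into simple shapes (no overlaps), measuring from the bottom-left corner of the bounding box.
Plate: 8.4 × 2.6, A = 21.84 in², x = 4.2 in, Ī = 128.419 in⁴.
Hole 1 (subtracted): ⌀0.3, A = 0.0706858 in², x = 2.8 in, Ī = 0.000397608 in⁴.
Hole 2 (subtracted): ⌀0.3, A = 0.0706858 in², x = 5.6 in, Ī = 0.000397608 in⁴.
By symmetry the centroid is at mid-width, x̄ = 4.2 in.
Transfer each piece to the vertical centroidal axis using Ī + A·d² with d = x − 4.2:
  plate: d = 0 in → contributes +128.419 in⁴
  hole 1: d = -1.4 in → contributes −0.138942 in⁴
  hole 2: d = 1.4 in → contributes −0.138942 in⁴
Total I = 128.141 in⁴.

Iy ≈ 128.1 in⁴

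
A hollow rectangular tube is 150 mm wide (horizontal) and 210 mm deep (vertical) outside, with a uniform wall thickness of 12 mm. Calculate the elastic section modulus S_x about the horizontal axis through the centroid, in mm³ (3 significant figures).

Decompose the section into non-overlapping parts with the origin at the bottom-left of its bounding rectangle.
Outer rectangle: 150 × 210, A = 31 500 mm², y = 105 mm, Ī = 115 762 500 mm⁴.
Inner void (subtracted): 126 × 186, A = 23 436 mm², y = 105 mm, Ī = 67 565 988 mm⁴.
By symmetry the centroid is at mid-height, ȳ = 105 mm.
All pieces are centred on the horizontal axis through the centroid, so I = ΣĪ (holes subtracted) = 48 196 512 mm⁴.
Extreme fibre distance c = 105 mm; S = I/c = 459 014 mm³.

S_x ≈ 4.59 × 10⁵ mm³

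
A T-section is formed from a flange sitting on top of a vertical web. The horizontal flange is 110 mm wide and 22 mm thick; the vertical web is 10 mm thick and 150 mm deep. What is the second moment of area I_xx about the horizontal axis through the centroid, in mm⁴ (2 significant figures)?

Split into non-overlapping primitives; take the origin at the lower-left of the bounding box.
Flange: 110 × 22, A = 2 420 mm², y = 161 mm, Ī = 97 607 mm⁴.
Web: 10 × 150, A = 1 500 mm², y = 75 mm, Ī = 2 812 500 mm⁴.
Centroid: ȳ = ΣA·y / ΣA = 128.1 mm.
Transfer each piece to the horizontal axis through the centroid using Ī + A·d² with d = y − 128.1:
  flange: d = 32.91 mm → contributes +2 718 339 mm⁴
  web: d = -53.09 mm → contributes +7 040 615 mm⁴
Total I = 9 758 954 mm⁴.

I_xx ≈ 9.8 × 10⁶ mm⁴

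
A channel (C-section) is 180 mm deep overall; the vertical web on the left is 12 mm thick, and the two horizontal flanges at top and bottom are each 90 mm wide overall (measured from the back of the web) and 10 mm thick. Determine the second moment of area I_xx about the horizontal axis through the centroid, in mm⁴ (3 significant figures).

Decompose the section into non-overlapping parts with the origin at the bottom-left of its bounding rectangle.
Web: 12 × 180, A = 2 160 mm², y = 90 mm, Ī = 5 832 000 mm⁴.
Top flange (beyond web): 78 × 10, A = 780 mm², y = 175 mm, Ī = 6 500 mm⁴.
Bottom flange (beyond web): 78 × 10, A = 780 mm², y = 5 mm, Ī = 6 500 mm⁴.
By symmetry the centroid is at mid-height, ȳ = 90 mm.
Transfer each piece to the horizontal axis through the centroid using Ī + A·d² with d = y − 90:
  web: d = 0 mm → contributes +5 832 000 mm⁴
  top flange (beyond web): d = 85 mm → contributes +5 642 000 mm⁴
  bottom flange (beyond web): d = -85 mm → contributes +5 642 000 mm⁴
Total I = 17 116 000 mm⁴.

I_xx ≈ 1.71 × 10⁷ mm⁴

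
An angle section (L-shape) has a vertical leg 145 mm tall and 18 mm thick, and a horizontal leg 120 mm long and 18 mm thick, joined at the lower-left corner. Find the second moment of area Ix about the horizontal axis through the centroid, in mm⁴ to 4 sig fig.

Ix ≈ 8.969 × 10⁶ mm⁴

Treat the section as a set of non-overlapping primitives; coordinates are from the bounding-box lower-left.
Vertical leg: 18 × 145, A = 2 610 mm², y = 72.5 mm, Ī = 4 572 938 mm⁴.
Horizontal leg (remainder): 102 × 18, A = 1 836 mm², y = 9 mm, Ī = 49 572 mm⁴.
Centroid: ȳ = ΣA·y / ΣA = 46.2773 mm.
Transfer each piece to the horizontal axis through the centroid using Ī + A·d² with d = y − 46.2773:
  vertical leg: d = 26.2227 mm → contributes +6 367 648 mm⁴
  horizontal leg (remainder): d = -37.2773 mm → contributes +2 600 876 mm⁴
Total I = 8 968 524 mm⁴.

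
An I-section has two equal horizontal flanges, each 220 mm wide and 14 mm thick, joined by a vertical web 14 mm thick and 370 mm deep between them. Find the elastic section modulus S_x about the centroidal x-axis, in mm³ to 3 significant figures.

Split into non-overlapping primitives; take the origin at the lower-left of the bounding box.
Bottom flange: 220 × 14, A = 3 080 mm², y = 7 mm, Ī = 50 307 mm⁴.
Web: 14 × 370, A = 5 180 mm², y = 199 mm, Ī = 59 095 167 mm⁴.
Top flange: 220 × 14, A = 3 080 mm², y = 391 mm, Ī = 50 307 mm⁴.
By symmetry the centroid is at mid-height, ȳ = 199 mm.
Transfer each piece to the centroidal x-axis using Ī + A·d² with d = y − 199:
  bottom flange: d = -192 mm → contributes +113 591 427 mm⁴
  web: d = 0 mm → contributes +59 095 167 mm⁴
  top flange: d = 192 mm → contributes +113 591 427 mm⁴
Total I = 286 278 020 mm⁴.
Extreme fibre distance c = 199 mm; S = I/c = 1 438 583 mm³.

S_x ≈ 1.44 × 10⁶ mm³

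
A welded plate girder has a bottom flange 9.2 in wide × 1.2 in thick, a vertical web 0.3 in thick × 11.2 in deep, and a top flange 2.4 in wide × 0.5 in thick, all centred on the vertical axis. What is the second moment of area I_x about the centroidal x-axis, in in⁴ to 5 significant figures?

I_x ≈ 260.03 in⁴

Split into non-overlapping primitives; take the origin at the lower-left of the bounding box.
Bottom plate: 9.2 × 1.2, A = 11.04 in², y = 0.6 in, Ī = 1.3248 in⁴.
Web plate: 0.3 × 11.2, A = 3.36 in², y = 6.8 in, Ī = 35.1232 in⁴.
Top plate: 2.4 × 0.5, A = 1.2 in², y = 12.65 in, Ī = 0.025 in⁴.
Centroid: ȳ = ΣA·y / ΣA = 2.862308 in.
Transfer each piece to the centroidal x-axis using Ī + A·d² with d = y − 2.862308:
  bottom plate: d = -2.262308 in → contributes +57.82792 in⁴
  web plate: d = 3.937692 in → contributes +87.22141 in⁴
  top plate: d = 9.787692 in → contributes +114.9837 in⁴
Total I = 260.033 in⁴.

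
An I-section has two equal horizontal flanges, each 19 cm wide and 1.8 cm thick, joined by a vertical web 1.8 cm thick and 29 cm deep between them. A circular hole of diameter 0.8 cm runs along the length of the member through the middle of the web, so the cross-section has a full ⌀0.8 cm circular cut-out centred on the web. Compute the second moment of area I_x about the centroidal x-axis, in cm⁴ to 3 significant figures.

Decompose the section into non-overlapping parts with the origin at the bottom-left of its bounding rectangle.
Bottom flange: 19 × 1.8, A = 34.2 cm², y = 0.9 cm, Ī = 9.234 cm⁴.
Web: 1.8 × 29, A = 52.2 cm², y = 16.3 cm, Ī = 3658.4 cm⁴.
Top flange: 19 × 1.8, A = 34.2 cm², y = 31.7 cm, Ī = 9.234 cm⁴.
Hole (subtracted): ⌀0.8, A = 0.50265 cm², y = 16.3 cm, Ī = 0.020106 cm⁴.
By symmetry the centroid is at mid-height, ȳ = 16.3 cm.
Transfer each piece to the centroidal x-axis using Ī + A·d² with d = y − 16.3:
  bottom flange: d = -15.4 cm → contributes +8120.1 cm⁴
  web: d = 0 cm → contributes +3658.4 cm⁴
  top flange: d = 15.4 cm → contributes +8120.1 cm⁴
  hole: d = 0 cm → contributes −0.020106 cm⁴
Total I = 19 899 cm⁴.

I_x ≈ 1.99 × 10⁴ cm⁴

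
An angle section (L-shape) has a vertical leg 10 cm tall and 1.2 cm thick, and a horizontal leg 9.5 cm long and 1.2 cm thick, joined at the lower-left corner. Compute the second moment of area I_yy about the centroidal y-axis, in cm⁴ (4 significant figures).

I_yy ≈ 181.4 cm⁴

Break the section into simple shapes (no overlaps), measuring from the bottom-left corner of the bounding box.
Vertical leg: 1.2 × 10, A = 12 cm², x = 0.6 cm, Ī = 1.44 cm⁴.
Horizontal leg (remainder): 8.3 × 1.2, A = 9.96 cm², x = 5.35 cm, Ī = 57.1787 cm⁴.
Centroid: x̄ = ΣA·x / ΣA = 2.75437 cm.
Transfer each piece to the centroidal y-axis using Ī + A·d² with d = x − 2.75437:
  vertical leg: d = -2.15437 cm → contributes +57.1358 cm⁴
  horizontal leg (remainder): d = 2.59563 cm → contributes +124.282 cm⁴
Total I = 181.418 cm⁴.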